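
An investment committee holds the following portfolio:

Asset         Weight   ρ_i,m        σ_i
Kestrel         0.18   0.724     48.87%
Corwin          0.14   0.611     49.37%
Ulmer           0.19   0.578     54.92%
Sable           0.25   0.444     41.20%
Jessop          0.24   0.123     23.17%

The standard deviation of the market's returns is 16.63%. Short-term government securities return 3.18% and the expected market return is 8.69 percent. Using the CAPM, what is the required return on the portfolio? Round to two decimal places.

10.43%

β_Kestrel = 0.724 × 48.87% / 16.63% = 2.1276
β_Corwin = 0.611 × 49.37% / 16.63% = 1.8139
β_Ulmer = 0.578 × 54.92% / 16.63% = 1.9088
β_Sable = 0.444 × 41.20% / 16.63% = 1.1000
β_Jessop = 0.123 × 23.17% / 16.63% = 0.1714
β_P = Σ w_i β_i = 0.18×2.1276 + 0.14×1.8139 + 0.19×1.9088 + 0.25×1.1000 + 0.24×0.1714 = 1.3157
MRP = 8.69% − 3.18% = 5.51%
E(R_P) = R_f + β_P × MRP = 3.18% + 1.3157 × 5.51% = 10.43%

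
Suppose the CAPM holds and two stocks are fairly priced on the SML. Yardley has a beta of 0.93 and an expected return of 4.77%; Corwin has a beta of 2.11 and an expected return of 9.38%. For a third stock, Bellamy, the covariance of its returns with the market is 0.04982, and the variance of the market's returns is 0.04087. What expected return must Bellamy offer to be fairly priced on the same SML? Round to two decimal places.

MRP = (9.38% − 4.77%) / (2.11 − 0.93) = 3.9068%
R_f = 4.77% − 0.93 × 3.9068% = 1.1367%
β_Bellamy = Cov / Var(R_m) = 0.04982 / 0.04087 = 1.2190
E(R_Bellamy) = R_f + β × MRP = 1.1367% + 1.2190 × 3.9068% = 5.90%

5.90%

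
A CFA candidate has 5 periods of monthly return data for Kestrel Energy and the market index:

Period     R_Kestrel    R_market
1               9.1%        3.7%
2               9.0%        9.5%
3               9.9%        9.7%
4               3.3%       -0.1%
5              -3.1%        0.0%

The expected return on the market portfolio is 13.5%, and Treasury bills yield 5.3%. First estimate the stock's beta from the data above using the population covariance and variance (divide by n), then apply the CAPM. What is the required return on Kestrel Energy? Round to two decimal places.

Mean R_i = (9.1 + 9.0 + 9.9 + 3.3 − 3.1) / 5 = 5.6400%
Mean R_m = (3.7 + 9.5 + 9.7 − 0.1 + 0.0) / 5 = 4.5600%
Σ(R_i − R̄_i)(R_m − R̄_m) = 86.2780  ⇒  Cov = 86.2780 / 5 = 17.2556
Σ(R_m − R̄_m)² = 94.0720  ⇒  Var(R_m) = 94.0720 / 5 = 18.8144
β = Cov / Var(R_m) = 17.2556 / 18.8144 = 0.9171
MRP = 13.5% − 5.3% = 8.20%
E(R) = R_f + β × MRP = 5.3% + 0.9171 × 8.2% = 12.82%

12.82%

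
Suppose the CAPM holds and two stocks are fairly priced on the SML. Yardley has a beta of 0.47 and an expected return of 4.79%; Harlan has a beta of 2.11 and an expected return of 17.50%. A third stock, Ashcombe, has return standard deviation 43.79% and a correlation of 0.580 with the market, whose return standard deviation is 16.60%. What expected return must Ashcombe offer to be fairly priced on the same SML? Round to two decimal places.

13.01%

MRP = (17.50% − 4.79%) / (2.11 − 0.47) = 7.7500%
R_f = 4.79% − 0.47 × 7.7500% = 1.1475%
β_Ashcombe = ρ·σ_i/σ_m = 0.580 × 43.79 / 16.60 = 1.5300
E(R_Ashcombe) = R_f + β × MRP = 1.1475% + 1.5300 × 7.7500% = 13.01%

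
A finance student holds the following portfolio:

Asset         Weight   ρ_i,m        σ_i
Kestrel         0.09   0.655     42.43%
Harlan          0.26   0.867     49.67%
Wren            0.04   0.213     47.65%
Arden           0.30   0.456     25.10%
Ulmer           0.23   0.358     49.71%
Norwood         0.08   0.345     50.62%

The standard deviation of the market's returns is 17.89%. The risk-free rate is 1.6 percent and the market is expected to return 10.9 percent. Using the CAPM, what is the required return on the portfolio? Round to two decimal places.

β_Kestrel = 0.655 × 42.43% / 17.89% = 1.5535
β_Harlan = 0.867 × 49.67% / 17.89% = 2.4071
β_Wren = 0.213 × 47.65% / 17.89% = 0.5673
β_Arden = 0.456 × 25.10% / 17.89% = 0.6398
β_Ulmer = 0.358 × 49.71% / 17.89% = 0.9948
β_Norwood = 0.345 × 50.62% / 17.89% = 0.9762
β_P = Σ w_i β_i = 0.09×1.5535 + 0.26×2.4071 + 0.04×0.5673 + 0.30×0.6398 + 0.23×0.9948 + 0.08×0.9762 = 1.2872
MRP = 10.9% − 1.6% = 9.30%
E(R_P) = R_f + β_P × MRP = 1.6% + 1.2872 × 9.3% = 13.57%

13.57%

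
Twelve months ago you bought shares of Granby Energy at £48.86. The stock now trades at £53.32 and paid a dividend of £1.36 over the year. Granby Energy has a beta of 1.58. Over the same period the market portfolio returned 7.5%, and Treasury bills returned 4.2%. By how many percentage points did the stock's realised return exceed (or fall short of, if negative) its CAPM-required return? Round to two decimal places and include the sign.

Realised HPR = (P1 + D1 − P0) / P0 = (53.32 + 1.36 − 48.86) / 48.86 = 5.82 / 48.86 = 11.9116%
MRP = 7.5% − 4.2% = 3.30%
CAPM required = R_f + β·MRP = 4.2% + 1.58 × 3.3% = 9.4140%
α = realised − required = 11.9116% − 9.4140% = +2.50%

+2.50%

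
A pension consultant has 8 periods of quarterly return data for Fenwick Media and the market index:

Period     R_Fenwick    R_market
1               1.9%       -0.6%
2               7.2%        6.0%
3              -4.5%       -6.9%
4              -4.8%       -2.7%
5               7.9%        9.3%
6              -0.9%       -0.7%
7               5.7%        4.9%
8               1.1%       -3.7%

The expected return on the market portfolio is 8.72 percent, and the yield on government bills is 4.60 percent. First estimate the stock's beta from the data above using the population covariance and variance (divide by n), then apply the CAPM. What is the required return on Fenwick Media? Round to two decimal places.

Mean R_i = (1.9 + 7.2 − 4.5 − 4.8 + 7.9 − 0.9 + 5.7 + 1.1) / 8 = 1.7000%
Mean R_m = (-0.6 + 6.0 − 6.9 − 2.7 + 9.3 − 0.7 + 4.9 − 3.7) / 8 = 0.7000%
Σ(R_i − R̄_i)(R_m − R̄_m) = 174.5100  ⇒  Cov = 174.5100 / 8 = 21.8138
Σ(R_m − R̄_m)² = 212.0200  ⇒  Var(R_m) = 212.0200 / 8 = 26.5025
β = Cov / Var(R_m) = 21.8138 / 26.5025 = 0.8231
MRP = 8.72% − 4.60% = 4.12%
E(R) = R_f + β × MRP = 4.60% + 0.8231 × 4.12% = 7.99%

7.99%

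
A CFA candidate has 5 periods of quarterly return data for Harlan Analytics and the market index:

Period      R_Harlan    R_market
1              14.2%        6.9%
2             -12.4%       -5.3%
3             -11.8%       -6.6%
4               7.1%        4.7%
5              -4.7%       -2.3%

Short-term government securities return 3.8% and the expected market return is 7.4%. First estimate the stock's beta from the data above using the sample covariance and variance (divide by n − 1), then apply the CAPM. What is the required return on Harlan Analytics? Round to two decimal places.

Mean R_i = (14.2 − 12.4 − 11.8 + 7.1 − 4.7) / 5 = -1.5200%
Mean R_m = (6.9 − 5.3 − 6.6 + 4.7 − 2.3) / 5 = -0.5200%
Σ(R_i − R̄_i)(R_m − R̄_m) = 281.8080  ⇒  Cov = 281.8080 / 4 = 70.4520
Σ(R_m − R̄_m)² = 145.2880  ⇒  Var(R_m) = 145.2880 / 4 = 36.3220
β = Cov / Var(R_m) = 70.4520 / 36.3220 = 1.9397
MRP = 7.4% − 3.8% = 3.60%
E(R) = R_f + β × MRP = 3.8% + 1.9397 × 3.6% = 10.78%

10.78%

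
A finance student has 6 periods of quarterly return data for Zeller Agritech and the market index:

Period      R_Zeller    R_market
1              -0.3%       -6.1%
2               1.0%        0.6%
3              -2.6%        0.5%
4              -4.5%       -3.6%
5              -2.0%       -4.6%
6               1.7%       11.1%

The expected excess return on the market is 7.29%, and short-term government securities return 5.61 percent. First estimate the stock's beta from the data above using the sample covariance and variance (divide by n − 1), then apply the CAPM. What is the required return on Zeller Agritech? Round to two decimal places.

7.22%

Mean R_i = (-0.3 + 1.0 − 2.6 − 4.5 − 2.0 + 1.7) / 6 = -1.1167%
Mean R_m = (-6.1 + 0.6 + 0.5 − 3.6 − 4.6 + 11.1) / 6 = -0.3500%
Σ(R_i − R̄_i)(R_m − R̄_m) = 43.0550  ⇒  Cov = 43.0550 / 5 = 8.6110
Σ(R_m − R̄_m)² = 194.4150  ⇒  Var(R_m) = 194.4150 / 5 = 38.8830
β = Cov / Var(R_m) = 8.6110 / 38.8830 = 0.2215
E(R) = R_f + β × MRP = 5.61% + 0.2215 × 7.29% = 7.22%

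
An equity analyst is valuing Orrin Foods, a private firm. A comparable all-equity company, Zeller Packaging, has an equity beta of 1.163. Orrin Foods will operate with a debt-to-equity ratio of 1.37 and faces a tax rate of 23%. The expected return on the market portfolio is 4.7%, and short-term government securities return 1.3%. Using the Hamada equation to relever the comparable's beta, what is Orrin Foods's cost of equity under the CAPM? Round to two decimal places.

9.43%

β_L = β_U × [1 + (1 − t)(D/E)] = 1.163 × [1 + (1 − 0.23) × 1.37]
    = 1.163 × [1 + 0.77 × 1.37] = 1.163 × 2.0549 = 2.3898
MRP = 4.7% − 1.3% = 3.40%
E(R) = R_f + β_L × MRP = 1.3% + 2.3898 × 3.4% = 9.43%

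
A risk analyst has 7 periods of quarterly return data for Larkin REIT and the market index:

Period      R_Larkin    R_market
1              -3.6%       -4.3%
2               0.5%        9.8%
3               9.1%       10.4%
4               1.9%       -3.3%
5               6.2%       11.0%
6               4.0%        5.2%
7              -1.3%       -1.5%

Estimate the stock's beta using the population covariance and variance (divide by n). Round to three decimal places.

0.484

Mean R_i = (-3.6 + 0.5 + 9.1 + 1.9 + 6.2 + 4.0 − 1.3) / 7 = 2.4000%
Mean R_m = (-4.3 + 9.8 + 10.4 − 3.3 + 11.0 + 5.2 − 1.5) / 7 = 3.9000%
Σ(R_i − R̄_i)(R_m − R̄_m) = 134.1800  ⇒  Cov = 134.1800 / 7 = 19.1686
Σ(R_m − R̄_m)² = 277.4000  ⇒  Var(R_m) = 277.4000 / 7 = 39.6286
β = Cov / Var(R_m) = 19.1686 / 39.6286 = 0.4837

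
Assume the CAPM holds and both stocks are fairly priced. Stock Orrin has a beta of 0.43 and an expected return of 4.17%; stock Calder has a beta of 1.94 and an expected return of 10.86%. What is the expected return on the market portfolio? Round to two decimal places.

6.70%

Both satisfy E(R) = R_f + β·MRP, so the slope of the SML is
MRP = (10.86% − 4.17%) / (1.94 − 0.43) = 6.69% / 1.51 = 4.4305%
R_f = E(R_Orrin) − β_Orrin·MRP = 4.17% − 0.43 × 4.4305% = 2.2649%
E(R_m) = R_f + MRP = 2.2649% + 4.4305% = 6.70%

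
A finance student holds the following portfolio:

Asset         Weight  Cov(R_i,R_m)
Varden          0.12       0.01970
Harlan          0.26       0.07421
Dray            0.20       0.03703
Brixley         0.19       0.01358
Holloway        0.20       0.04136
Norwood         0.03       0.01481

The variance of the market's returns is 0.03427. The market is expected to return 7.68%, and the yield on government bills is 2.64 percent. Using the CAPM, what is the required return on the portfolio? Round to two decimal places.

8.58%

β_Varden = 0.01970 / 0.03427 = 0.5748
β_Harlan = 0.07421 / 0.03427 = 2.1655
β_Dray = 0.03703 / 0.03427 = 1.0805
β_Brixley = 0.01358 / 0.03427 = 0.3963
β_Holloway = 0.04136 / 0.03427 = 1.2069
β_Norwood = 0.01481 / 0.03427 = 0.4322
β_P = Σ w_i β_i = 0.12×0.5748 + 0.26×2.1655 + 0.20×1.0805 + 0.19×0.3963 + 0.20×1.2069 + 0.03×0.4322 = 1.1777
MRP = 7.68% − 2.64% = 5.04%
E(R_P) = R_f + β_P × MRP = 2.64% + 1.1777 × 5.04% = 8.58%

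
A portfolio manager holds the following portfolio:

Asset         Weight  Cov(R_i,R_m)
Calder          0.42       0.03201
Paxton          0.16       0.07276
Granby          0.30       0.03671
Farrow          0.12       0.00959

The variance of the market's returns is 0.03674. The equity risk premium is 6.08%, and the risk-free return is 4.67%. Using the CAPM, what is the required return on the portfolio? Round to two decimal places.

10.83%

β_Calder = 0.03201 / 0.03674 = 0.8713
β_Paxton = 0.07276 / 0.03674 = 1.9804
β_Granby = 0.03671 / 0.03674 = 0.9992
β_Farrow = 0.00959 / 0.03674 = 0.2610
β_P = Σ w_i β_i = 0.42×0.8713 + 0.16×1.9804 + 0.30×0.9992 + 0.12×0.2610 = 1.0139
E(R_P) = R_f + β_P × MRP = 4.67% + 1.0139 × 6.08% = 10.83%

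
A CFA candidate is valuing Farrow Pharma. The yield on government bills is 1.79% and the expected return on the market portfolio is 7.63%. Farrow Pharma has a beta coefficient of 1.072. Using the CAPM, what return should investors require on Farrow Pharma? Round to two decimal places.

8.05%

Market risk premium = E(R_m) − R_f = 7.63% − 1.79% = 5.84%
E(R) = R_f + β × MRP = 1.79% + 1.072 × 5.84% = 8.05%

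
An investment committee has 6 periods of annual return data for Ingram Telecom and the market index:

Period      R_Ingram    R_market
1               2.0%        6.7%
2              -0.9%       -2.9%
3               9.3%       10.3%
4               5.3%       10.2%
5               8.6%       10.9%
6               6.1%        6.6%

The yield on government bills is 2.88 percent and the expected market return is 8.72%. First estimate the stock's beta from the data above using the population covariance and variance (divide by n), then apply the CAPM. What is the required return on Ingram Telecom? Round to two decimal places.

Mean R_i = (2.0 − 0.9 + 9.3 + 5.3 + 8.6 + 6.1) / 6 = 5.0667%
Mean R_m = (6.7 − 2.9 + 10.3 + 10.2 + 10.9 + 6.6) / 6 = 6.9667%
Σ(R_i − R̄_i)(R_m − R̄_m) = 88.0733  ⇒  Cov = 88.0733 / 6 = 14.6789
Σ(R_m − R̄_m)² = 134.5933  ⇒  Var(R_m) = 134.5933 / 6 = 22.4322
β = Cov / Var(R_m) = 14.6789 / 22.4322 = 0.6544
MRP = 8.72% − 2.88% = 5.84%
E(R) = R_f + β × MRP = 2.88% + 0.6544 × 5.84% = 6.70%

6.70%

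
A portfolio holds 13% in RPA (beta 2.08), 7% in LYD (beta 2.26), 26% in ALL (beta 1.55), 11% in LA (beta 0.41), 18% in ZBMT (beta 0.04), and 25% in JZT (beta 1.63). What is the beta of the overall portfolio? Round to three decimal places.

1.291

β_P = Σ w_i β_i = 0.13×2.08 + 0.07×2.26 + 0.26×1.55 + 0.11×0.41 + 0.18×0.04 + 0.25×1.63 = 1.2914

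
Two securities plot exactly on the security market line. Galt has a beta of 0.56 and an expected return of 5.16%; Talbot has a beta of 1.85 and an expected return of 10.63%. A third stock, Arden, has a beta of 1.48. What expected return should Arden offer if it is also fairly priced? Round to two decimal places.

9.06%

MRP (SML slope) = (10.63% − 5.16%) / (1.85 − 0.56) = 5.47% / 1.29 = 4.2403%
R_f (intercept) = 5.16% − 0.56 × 4.2403% = 2.7854%
E(R_Arden) = R_f + β × MRP = 2.7854% + 1.48 × 4.2403% = 9.06%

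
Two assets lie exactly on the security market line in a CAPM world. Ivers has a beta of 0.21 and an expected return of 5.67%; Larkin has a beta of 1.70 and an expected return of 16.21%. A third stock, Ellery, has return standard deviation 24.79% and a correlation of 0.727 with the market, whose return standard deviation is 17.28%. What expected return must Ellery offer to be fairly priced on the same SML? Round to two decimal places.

11.56%

MRP = (16.21% − 5.67%) / (1.70 − 0.21) = 7.0738%
R_f = 5.67% − 0.21 × 7.0738% = 4.1845%
β_Ellery = ρ·σ_i/σ_m = 0.727 × 24.79 / 17.28 = 1.0430
E(R_Ellery) = R_f + β × MRP = 4.1845% + 1.0430 × 7.0738% = 11.56%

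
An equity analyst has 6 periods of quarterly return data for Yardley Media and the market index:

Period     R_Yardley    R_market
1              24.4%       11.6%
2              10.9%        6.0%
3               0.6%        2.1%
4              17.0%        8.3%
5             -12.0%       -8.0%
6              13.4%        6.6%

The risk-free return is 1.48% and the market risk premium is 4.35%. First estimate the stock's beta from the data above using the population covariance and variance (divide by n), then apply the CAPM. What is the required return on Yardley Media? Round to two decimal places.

Mean R_i = (24.4 + 10.9 + 0.6 + 17.0 − 12.0 + 13.4) / 6 = 9.0500%
Mean R_m = (11.6 + 6.0 + 2.1 + 8.3 − 8.0 + 6.6) / 6 = 4.4333%
Σ(R_i − R̄_i)(R_m − R̄_m) = 434.5100  ⇒  Cov = 434.5100 / 6 = 72.4183
Σ(R_m − R̄_m)² = 233.4933  ⇒  Var(R_m) = 233.4933 / 6 = 38.9156
β = Cov / Var(R_m) = 72.4183 / 38.9156 = 1.8609
E(R) = R_f + β × MRP = 1.48% + 1.8609 × 4.35% = 9.57%

9.57%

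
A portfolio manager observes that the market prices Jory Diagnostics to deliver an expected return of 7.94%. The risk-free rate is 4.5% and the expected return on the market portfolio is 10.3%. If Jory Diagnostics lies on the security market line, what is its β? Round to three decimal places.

MRP = 10.3% − 4.5% = 5.80%
β = (E(R) − R_f) / MRP = (7.94% − 4.5%) / 5.8% = 3.44% / 5.8% = 0.593

0.593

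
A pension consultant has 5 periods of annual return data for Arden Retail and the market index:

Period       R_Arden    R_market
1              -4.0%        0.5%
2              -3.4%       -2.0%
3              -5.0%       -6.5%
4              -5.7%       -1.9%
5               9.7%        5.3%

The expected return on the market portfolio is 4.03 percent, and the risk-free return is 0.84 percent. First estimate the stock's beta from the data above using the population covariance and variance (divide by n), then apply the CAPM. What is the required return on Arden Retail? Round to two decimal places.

Mean R_i = (-4.0 − 3.4 − 5.0 − 5.7 + 9.7) / 5 = -1.6800%
Mean R_m = (0.5 − 2.0 − 6.5 − 1.9 + 5.3) / 5 = -0.9200%
Σ(R_i − R̄_i)(R_m − R̄_m) = 91.8120  ⇒  Cov = 91.8120 / 5 = 18.3624
Σ(R_m − R̄_m)² = 73.9680  ⇒  Var(R_m) = 73.9680 / 5 = 14.7936
β = Cov / Var(R_m) = 18.3624 / 14.7936 = 1.2412
MRP = 4.03% − 0.84% = 3.19%
E(R) = R_f + β × MRP = 0.84% + 1.2412 × 3.19% = 4.80%

4.80%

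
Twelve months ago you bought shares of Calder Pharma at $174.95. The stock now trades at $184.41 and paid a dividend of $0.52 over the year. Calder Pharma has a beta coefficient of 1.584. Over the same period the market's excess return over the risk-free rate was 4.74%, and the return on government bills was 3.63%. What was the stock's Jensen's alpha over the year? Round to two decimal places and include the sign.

-5.43%

Realised HPR = (P1 + D1 − P0) / P0 = (184.41 + 0.52 − 174.95) / 174.95 = 9.98 / 174.95 = 5.7045%
CAPM required = R_f + β·MRP = 3.63% + 1.584 × 4.74% = 11.13816%
α = realised − required = 5.7045% − 11.13816% = -5.43%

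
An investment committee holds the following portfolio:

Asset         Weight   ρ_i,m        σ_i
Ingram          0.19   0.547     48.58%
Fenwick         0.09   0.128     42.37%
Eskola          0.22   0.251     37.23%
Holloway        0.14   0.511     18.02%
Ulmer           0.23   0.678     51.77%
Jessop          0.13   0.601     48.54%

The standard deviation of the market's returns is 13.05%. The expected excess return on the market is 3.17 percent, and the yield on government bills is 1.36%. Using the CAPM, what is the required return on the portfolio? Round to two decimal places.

6.40%

β_Ingram = 0.547 × 48.58% / 13.05% = 2.0363
β_Fenwick = 0.128 × 42.37% / 13.05% = 0.4156
β_Eskola = 0.251 × 37.23% / 13.05% = 0.7161
β_Holloway = 0.511 × 18.02% / 13.05% = 0.7056
β_Ulmer = 0.678 × 51.77% / 13.05% = 2.6897
β_Jessop = 0.601 × 48.54% / 13.05% = 2.2354
β_P = Σ w_i β_i = 0.19×2.0363 + 0.09×0.4156 + 0.22×0.7161 + 0.14×0.7056 + 0.23×2.6897 + 0.13×2.2354 = 1.5899
E(R_P) = R_f + β_P × MRP = 1.36% + 1.5899 × 3.17% = 6.40%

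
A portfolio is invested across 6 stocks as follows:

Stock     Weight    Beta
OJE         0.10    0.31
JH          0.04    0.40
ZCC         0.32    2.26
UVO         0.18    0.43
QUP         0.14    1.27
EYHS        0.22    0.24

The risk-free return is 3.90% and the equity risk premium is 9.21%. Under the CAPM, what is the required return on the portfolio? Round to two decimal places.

13.83%

β_P = Σ w_i β_i = 0.10×0.31 + 0.04×0.40 + 0.32×2.26 + 0.18×0.43 + 0.14×1.27 + 0.22×0.24 = 1.0782
E(R_P) = R_f + β_P × MRP = 3.90% + 1.0782 × 9.21% = 13.83%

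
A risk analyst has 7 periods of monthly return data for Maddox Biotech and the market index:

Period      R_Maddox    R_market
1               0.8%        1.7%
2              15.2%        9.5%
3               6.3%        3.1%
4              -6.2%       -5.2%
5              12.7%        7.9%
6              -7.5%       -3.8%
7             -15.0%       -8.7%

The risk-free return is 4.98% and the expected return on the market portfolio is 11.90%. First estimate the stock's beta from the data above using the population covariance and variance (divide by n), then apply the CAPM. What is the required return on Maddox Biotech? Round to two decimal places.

Mean R_i = (0.8 + 15.2 + 6.3 − 6.2 + 12.7 − 7.5 − 15.0) / 7 = 0.9000%
Mean R_m = (1.7 + 9.5 + 3.1 − 5.2 + 7.9 − 3.8 − 8.7) / 7 = 0.6429%
Σ(R_i − R̄_i)(R_m − R̄_m) = 452.8100  ⇒  Cov = 452.8100 / 7 = 64.6871
Σ(R_m − R̄_m)² = 279.4371  ⇒  Var(R_m) = 279.4371 / 7 = 39.9196
β = Cov / Var(R_m) = 64.6871 / 39.9196 = 1.6204
MRP = 11.90% − 4.98% = 6.92%
E(R) = R_f + β × MRP = 4.98% + 1.6204 × 6.92% = 16.19%

16.19%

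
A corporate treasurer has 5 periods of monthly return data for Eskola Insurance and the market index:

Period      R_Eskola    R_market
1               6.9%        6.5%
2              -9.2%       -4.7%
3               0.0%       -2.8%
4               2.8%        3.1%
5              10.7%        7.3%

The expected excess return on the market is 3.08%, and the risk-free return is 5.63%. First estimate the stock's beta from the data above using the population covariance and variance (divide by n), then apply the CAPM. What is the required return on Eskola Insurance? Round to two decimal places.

9.67%

Mean R_i = (6.9 − 9.2 + 0.0 + 2.8 + 10.7) / 5 = 2.2400%
Mean R_m = (6.5 − 4.7 − 2.8 + 3.1 + 7.3) / 5 = 1.8800%
Σ(R_i − R̄_i)(R_m − R̄_m) = 153.8240  ⇒  Cov = 153.8240 / 5 = 30.7648
Σ(R_m − R̄_m)² = 117.4080  ⇒  Var(R_m) = 117.4080 / 5 = 23.4816
β = Cov / Var(R_m) = 30.7648 / 23.4816 = 1.3102
E(R) = R_f + β × MRP = 5.63% + 1.3102 × 3.08% = 9.67%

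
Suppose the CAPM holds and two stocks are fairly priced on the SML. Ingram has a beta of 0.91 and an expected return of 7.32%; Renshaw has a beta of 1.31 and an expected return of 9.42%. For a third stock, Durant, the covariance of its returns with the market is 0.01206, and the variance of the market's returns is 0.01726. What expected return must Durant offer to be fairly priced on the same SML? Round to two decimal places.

MRP = (9.42% − 7.32%) / (1.31 − 0.91) = 5.2500%
R_f = 7.32% − 0.91 × 5.2500% = 2.5425%
β_Durant = Cov / Var(R_m) = 0.01206 / 0.01726 = 0.6987
E(R_Durant) = R_f + β × MRP = 2.5425% + 0.6987 × 5.2500% = 6.21%

6.21%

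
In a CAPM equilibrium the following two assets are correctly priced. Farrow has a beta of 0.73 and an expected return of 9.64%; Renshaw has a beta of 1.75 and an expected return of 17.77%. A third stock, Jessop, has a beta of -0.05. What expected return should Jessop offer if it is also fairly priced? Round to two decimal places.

3.42%

MRP (SML slope) = (17.77% − 9.64%) / (1.75 − 0.73) = 8.13% / 1.02 = 7.9706%
R_f (intercept) = 9.64% − 0.73 × 7.9706% = 3.8215%
E(R_Jessop) = R_f + β × MRP = 3.8215% + -0.05 × 7.9706% = 3.42%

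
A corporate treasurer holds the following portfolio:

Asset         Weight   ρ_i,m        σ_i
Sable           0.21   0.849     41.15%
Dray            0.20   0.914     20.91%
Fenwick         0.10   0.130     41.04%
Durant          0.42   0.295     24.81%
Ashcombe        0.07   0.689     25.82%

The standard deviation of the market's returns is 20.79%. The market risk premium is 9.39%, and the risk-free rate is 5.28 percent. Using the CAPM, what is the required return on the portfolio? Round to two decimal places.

12.51%

β_Sable = 0.849 × 41.15% / 20.79% = 1.6804
β_Dray = 0.914 × 20.91% / 20.79% = 0.9193
β_Fenwick = 0.130 × 41.04% / 20.79% = 0.2566
β_Durant = 0.295 × 24.81% / 20.79% = 0.3520
β_Ashcombe = 0.689 × 25.82% / 20.79% = 0.8557
β_P = Σ w_i β_i = 0.21×1.6804 + 0.20×0.9193 + 0.10×0.2566 + 0.42×0.3520 + 0.07×0.8557 = 0.7701
E(R_P) = R_f + β_P × MRP = 5.28% + 0.7701 × 9.39% = 12.51%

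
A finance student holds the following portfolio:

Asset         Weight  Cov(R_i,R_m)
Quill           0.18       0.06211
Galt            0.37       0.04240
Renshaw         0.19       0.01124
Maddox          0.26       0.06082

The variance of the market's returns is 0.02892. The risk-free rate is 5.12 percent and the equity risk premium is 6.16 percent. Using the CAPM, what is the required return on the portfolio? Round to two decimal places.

β_Quill = 0.06211 / 0.02892 = 2.1476
β_Galt = 0.04240 / 0.02892 = 1.4661
β_Renshaw = 0.01124 / 0.02892 = 0.3887
β_Maddox = 0.06082 / 0.02892 = 2.1030
β_P = Σ w_i β_i = 0.18×2.1476 + 0.37×1.4661 + 0.19×0.3887 + 0.26×2.1030 = 1.5497
E(R_P) = R_f + β_P × MRP = 5.12% + 1.5497 × 6.16% = 14.67%

14.67%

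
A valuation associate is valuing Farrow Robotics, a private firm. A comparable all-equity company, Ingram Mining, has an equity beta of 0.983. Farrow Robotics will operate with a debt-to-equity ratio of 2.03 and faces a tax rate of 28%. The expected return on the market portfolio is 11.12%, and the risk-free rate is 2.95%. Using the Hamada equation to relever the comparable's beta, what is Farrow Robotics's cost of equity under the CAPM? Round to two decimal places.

β_L = β_U × [1 + (1 − t)(D/E)] = 0.983 × [1 + (1 − 0.28) × 2.03]
    = 0.983 × [1 + 0.72 × 2.03] = 0.983 × 2.4616 = 2.4198
MRP = 11.12% − 2.95% = 8.17%
E(R) = R_f + β_L × MRP = 2.95% + 2.4198 × 8.17% = 22.72%

22.72%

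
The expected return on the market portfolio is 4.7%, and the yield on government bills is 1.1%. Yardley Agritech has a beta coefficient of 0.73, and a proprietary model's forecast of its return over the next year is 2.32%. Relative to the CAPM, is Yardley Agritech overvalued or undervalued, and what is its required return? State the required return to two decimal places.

MRP = 4.7% − 1.1% = 3.60%
Required return = R_f + β·MRP = 1.1% + 0.73 × 3.6% = 3.73%
Forecast 2.32% < required 3.73% → the stock plots below the SML → overvalued.

Overvalued; required return 3.73%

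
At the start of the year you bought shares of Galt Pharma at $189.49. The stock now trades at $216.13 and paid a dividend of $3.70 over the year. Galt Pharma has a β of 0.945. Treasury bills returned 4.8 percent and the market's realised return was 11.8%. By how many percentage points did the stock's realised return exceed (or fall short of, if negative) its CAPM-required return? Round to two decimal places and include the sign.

+4.60%

Realised HPR = (P1 + D1 − P0) / P0 = (216.13 + 3.70 − 189.49) / 189.49 = 30.34 / 189.49 = 16.0114%
MRP = 11.8% − 4.8% = 7.00%
CAPM required = R_f + β·MRP = 4.8% + 0.945 × 7.0% = 11.4150%
α = realised − required = 16.0114% − 11.4150% = +4.60%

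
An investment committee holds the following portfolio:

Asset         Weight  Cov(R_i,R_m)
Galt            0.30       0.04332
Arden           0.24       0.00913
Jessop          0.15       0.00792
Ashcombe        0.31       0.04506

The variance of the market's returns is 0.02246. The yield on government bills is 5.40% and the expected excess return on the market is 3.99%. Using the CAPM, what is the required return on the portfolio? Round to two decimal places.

β_Galt = 0.04332 / 0.02246 = 1.9288
β_Arden = 0.00913 / 0.02246 = 0.4065
β_Jessop = 0.00792 / 0.02246 = 0.3526
β_Ashcombe = 0.04506 / 0.02246 = 2.0062
β_P = Σ w_i β_i = 0.30×1.9288 + 0.24×0.4065 + 0.15×0.3526 + 0.31×2.0062 = 1.3510
E(R_P) = R_f + β_P × MRP = 5.40% + 1.3510 × 3.99% = 10.79%

10.79%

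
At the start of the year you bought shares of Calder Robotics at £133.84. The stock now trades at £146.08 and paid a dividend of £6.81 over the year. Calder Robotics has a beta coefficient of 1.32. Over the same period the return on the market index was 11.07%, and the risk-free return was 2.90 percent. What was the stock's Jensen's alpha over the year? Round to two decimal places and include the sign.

+0.55%

Realised HPR = (P1 + D1 − P0) / P0 = (146.08 + 6.81 − 133.84) / 133.84 = 19.05 / 133.84 = 14.2334%
MRP = 11.07% − 2.90% = 8.17%
CAPM required = R_f + β·MRP = 2.90% + 1.32 × 8.17% = 13.6844%
α = realised − required = 14.2334% − 13.6844% = +0.55%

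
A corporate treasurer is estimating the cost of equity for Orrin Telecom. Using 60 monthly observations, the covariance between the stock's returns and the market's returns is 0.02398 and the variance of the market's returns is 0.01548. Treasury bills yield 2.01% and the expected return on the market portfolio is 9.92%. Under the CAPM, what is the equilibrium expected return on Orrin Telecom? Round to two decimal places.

14.26%

β = Cov(R_i, R_m) / Var(R_m) = 0.02398 / 0.01548 = 1.5491
MRP = 9.92% − 2.01% = 7.91%
E(R) = R_f + β × MRP = 2.01% + 1.5491 × 7.91% = 14.26%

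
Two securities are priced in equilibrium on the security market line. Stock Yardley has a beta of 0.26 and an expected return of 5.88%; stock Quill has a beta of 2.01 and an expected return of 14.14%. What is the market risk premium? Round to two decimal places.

Both satisfy E(R) = R_f + β·MRP, so the slope of the SML is
MRP = (14.14% − 5.88%) / (2.01 − 0.26) = 8.26% / 1.75 = 4.7200%

4.72%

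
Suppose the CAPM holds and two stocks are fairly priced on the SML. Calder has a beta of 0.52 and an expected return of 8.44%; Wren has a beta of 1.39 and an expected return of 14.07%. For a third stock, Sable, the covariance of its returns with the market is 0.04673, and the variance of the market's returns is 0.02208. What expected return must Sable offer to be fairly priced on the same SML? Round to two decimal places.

18.77%

MRP = (14.07% − 8.44%) / (1.39 − 0.52) = 6.4713%
R_f = 8.44% − 0.52 × 6.4713% = 5.0749%
β_Sable = Cov / Var(R_m) = 0.04673 / 0.02208 = 2.1164
E(R_Sable) = R_f + β × MRP = 5.0749% + 2.1164 × 6.4713% = 18.77%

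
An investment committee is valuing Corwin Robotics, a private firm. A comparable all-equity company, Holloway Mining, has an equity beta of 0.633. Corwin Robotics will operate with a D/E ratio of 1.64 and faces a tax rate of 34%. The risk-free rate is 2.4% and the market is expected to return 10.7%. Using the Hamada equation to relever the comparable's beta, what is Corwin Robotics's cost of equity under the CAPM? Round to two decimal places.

13.34%

β_L = β_U × [1 + (1 − t)(D/E)] = 0.633 × [1 + (1 − 0.34) × 1.64]
    = 0.633 × [1 + 0.66 × 1.64] = 0.633 × 2.0824 = 1.3182
MRP = 10.7% − 2.4% = 8.30%
E(R) = R_f + β_L × MRP = 2.4% + 1.3182 × 8.3% = 13.34%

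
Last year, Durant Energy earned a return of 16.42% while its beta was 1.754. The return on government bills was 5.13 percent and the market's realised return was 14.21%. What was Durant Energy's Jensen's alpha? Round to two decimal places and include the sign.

Market excess return = 14.21% − 5.13% = 9.08%
CAPM benchmark = R_f + β(R_m − R_f) = 5.13% + 1.754 × 9.08% = 21.05632%
α = actual − benchmark = 16.42% − 21.05632% = -4.64%

-4.64%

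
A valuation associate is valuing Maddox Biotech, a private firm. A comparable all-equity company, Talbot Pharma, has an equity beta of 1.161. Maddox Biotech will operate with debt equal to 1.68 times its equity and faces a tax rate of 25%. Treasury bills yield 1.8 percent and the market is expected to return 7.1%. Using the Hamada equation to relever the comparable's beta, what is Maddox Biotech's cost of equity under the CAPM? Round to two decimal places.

β_L = β_U × [1 + (1 − t)(D/E)] = 1.161 × [1 + (1 − 0.25) × 1.68]
    = 1.161 × [1 + 0.75 × 1.68] = 1.161 × 2.2600 = 2.6239
MRP = 7.1% − 1.8% = 5.30%
E(R) = R_f + β_L × MRP = 1.8% + 2.6239 × 5.3% = 15.71%

15.71%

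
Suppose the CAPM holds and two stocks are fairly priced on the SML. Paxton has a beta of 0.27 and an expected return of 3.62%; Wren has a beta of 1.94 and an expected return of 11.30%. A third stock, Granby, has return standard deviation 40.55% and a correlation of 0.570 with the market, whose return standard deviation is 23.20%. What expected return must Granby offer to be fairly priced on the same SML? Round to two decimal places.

6.96%

MRP = (11.30% − 3.62%) / (1.94 − 0.27) = 4.5988%
R_f = 3.62% − 0.27 × 4.5988% = 2.3783%
β_Granby = ρ·σ_i/σ_m = 0.570 × 40.55 / 23.20 = 0.9963
E(R_Granby) = R_f + β × MRP = 2.3783% + 0.9963 × 4.5988% = 6.96%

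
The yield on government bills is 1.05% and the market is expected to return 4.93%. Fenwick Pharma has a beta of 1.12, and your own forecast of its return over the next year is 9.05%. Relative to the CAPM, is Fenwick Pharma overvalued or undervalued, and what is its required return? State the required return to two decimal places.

MRP = 4.93% − 1.05% = 3.88%
Required return = R_f + β·MRP = 1.05% + 1.12 × 3.88% = 5.40%
Forecast 9.05% > required 5.40% → the stock plots above the SML → undervalued.

Undervalued; required return 5.40%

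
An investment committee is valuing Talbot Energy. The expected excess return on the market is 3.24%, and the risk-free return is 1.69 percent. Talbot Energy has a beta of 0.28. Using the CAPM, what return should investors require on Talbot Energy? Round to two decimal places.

2.60%

E(R) = R_f + β × MRP = 1.69% + 0.28 × 3.24% = 2.60%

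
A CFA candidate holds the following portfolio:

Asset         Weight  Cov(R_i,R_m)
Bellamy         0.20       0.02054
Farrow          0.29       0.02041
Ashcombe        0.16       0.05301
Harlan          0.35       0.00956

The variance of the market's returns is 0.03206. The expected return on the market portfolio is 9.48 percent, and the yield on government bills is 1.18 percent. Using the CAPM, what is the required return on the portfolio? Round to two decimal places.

6.84%

β_Bellamy = 0.02054 / 0.03206 = 0.6407
β_Farrow = 0.02041 / 0.03206 = 0.6366
β_Ashcombe = 0.05301 / 0.03206 = 1.6535
β_Harlan = 0.00956 / 0.03206 = 0.2982
β_P = Σ w_i β_i = 0.20×0.6407 + 0.29×0.6366 + 0.16×1.6535 + 0.35×0.2982 = 0.6817
MRP = 9.48% − 1.18% = 8.30%
E(R_P) = R_f + β_P × MRP = 1.18% + 0.6817 × 8.30% = 6.84%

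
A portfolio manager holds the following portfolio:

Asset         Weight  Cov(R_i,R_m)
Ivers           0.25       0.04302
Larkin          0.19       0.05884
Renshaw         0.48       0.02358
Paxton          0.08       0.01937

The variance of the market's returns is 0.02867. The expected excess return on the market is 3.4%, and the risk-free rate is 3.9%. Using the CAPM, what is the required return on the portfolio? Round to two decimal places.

8.03%

β_Ivers = 0.04302 / 0.02867 = 1.5005
β_Larkin = 0.05884 / 0.02867 = 2.0523
β_Renshaw = 0.02358 / 0.02867 = 0.8225
β_Paxton = 0.01937 / 0.02867 = 0.6756
β_P = Σ w_i β_i = 0.25×1.5005 + 0.19×2.0523 + 0.48×0.8225 + 0.08×0.6756 = 1.2139
E(R_P) = R_f + β_P × MRP = 3.9% + 1.2139 × 3.4% = 8.03%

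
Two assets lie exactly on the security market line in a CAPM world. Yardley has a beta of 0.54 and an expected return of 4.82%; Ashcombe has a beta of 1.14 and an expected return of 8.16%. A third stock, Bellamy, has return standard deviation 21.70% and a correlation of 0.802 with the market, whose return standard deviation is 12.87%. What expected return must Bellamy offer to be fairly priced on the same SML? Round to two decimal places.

9.34%

MRP = (8.16% − 4.82%) / (1.14 − 0.54) = 5.5667%
R_f = 4.82% − 0.54 × 5.5667% = 1.8140%
β_Bellamy = ρ·σ_i/σ_m = 0.802 × 21.70 / 12.87 = 1.3522
E(R_Bellamy) = R_f + β × MRP = 1.8140% + 1.3522 × 5.5667% = 9.34%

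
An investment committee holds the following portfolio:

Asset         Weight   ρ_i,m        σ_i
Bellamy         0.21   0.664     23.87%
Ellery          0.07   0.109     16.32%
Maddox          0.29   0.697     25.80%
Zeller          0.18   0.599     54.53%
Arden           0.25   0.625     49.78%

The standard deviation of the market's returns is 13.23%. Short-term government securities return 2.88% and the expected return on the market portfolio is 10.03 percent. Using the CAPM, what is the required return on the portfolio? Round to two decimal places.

14.95%

β_Bellamy = 0.664 × 23.87% / 13.23% = 1.1980
β_Ellery = 0.109 × 16.32% / 13.23% = 0.1345
β_Maddox = 0.697 × 25.80% / 13.23% = 1.3592
β_Zeller = 0.599 × 54.53% / 13.23% = 2.4689
β_Arden = 0.625 × 49.78% / 13.23% = 2.3517
β_P = Σ w_i β_i = 0.21×1.1980 + 0.07×0.1345 + 0.29×1.3592 + 0.18×2.4689 + 0.25×2.3517 = 1.6875
MRP = 10.03% − 2.88% = 7.15%
E(R_P) = R_f + β_P × MRP = 2.88% + 1.6875 × 7.15% = 14.95%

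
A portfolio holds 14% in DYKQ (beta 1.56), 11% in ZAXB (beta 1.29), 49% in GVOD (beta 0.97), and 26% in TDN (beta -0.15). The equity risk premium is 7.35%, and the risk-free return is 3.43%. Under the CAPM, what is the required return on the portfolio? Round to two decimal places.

β_P = Σ w_i β_i = 0.14×1.56 + 0.11×1.29 + 0.49×0.97 + 0.26×-0.15 = 0.7966
E(R_P) = R_f + β_P × MRP = 3.43% + 0.7966 × 7.35% = 9.29%

9.29%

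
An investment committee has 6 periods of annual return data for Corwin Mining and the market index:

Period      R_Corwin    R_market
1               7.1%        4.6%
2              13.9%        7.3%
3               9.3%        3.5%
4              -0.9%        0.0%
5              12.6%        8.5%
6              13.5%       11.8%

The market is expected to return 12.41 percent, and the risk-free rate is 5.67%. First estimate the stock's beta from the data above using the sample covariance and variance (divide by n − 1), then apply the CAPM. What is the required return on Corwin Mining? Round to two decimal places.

13.75%

Mean R_i = (7.1 + 13.9 + 9.3 − 0.9 + 12.6 + 13.5) / 6 = 9.2500%
Mean R_m = (4.6 + 7.3 + 3.5 + 0.0 + 8.5 + 11.8) / 6 = 5.9500%
Σ(R_i − R̄_i)(R_m − R̄_m) = 102.8550  ⇒  Cov = 102.8550 / 5 = 20.5710
Σ(R_m − R̄_m)² = 85.7750  ⇒  Var(R_m) = 85.7750 / 5 = 17.1550
β = Cov / Var(R_m) = 20.5710 / 17.1550 = 1.1991
MRP = 12.41% − 5.67% = 6.74%
E(R) = R_f + β × MRP = 5.67% + 1.1991 × 6.74% = 13.75%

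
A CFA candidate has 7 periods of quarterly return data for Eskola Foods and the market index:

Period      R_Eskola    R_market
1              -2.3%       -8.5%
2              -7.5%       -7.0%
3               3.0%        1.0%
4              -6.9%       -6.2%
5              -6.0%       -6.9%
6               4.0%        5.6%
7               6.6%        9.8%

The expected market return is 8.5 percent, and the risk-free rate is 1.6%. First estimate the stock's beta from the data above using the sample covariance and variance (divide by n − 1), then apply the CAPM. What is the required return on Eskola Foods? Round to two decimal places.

Mean R_i = (-2.3 − 7.5 + 3.0 − 6.9 − 6.0 + 4.0 + 6.6) / 7 = -1.3000%
Mean R_m = (-8.5 − 7.0 + 1.0 − 6.2 − 6.9 + 5.6 + 9.8) / 7 = -1.7429%
Σ(R_i − R̄_i)(R_m − R̄_m) = 230.4500  ⇒  Cov = 230.4500 / 6 = 38.4083
Σ(R_m − R̄_m)² = 314.4371  ⇒  Var(R_m) = 314.4371 / 6 = 52.4062
β = Cov / Var(R_m) = 38.4083 / 52.4062 = 0.7329
MRP = 8.5% − 1.6% = 6.90%
E(R) = R_f + β × MRP = 1.6% + 0.7329 × 6.9% = 6.66%

6.66%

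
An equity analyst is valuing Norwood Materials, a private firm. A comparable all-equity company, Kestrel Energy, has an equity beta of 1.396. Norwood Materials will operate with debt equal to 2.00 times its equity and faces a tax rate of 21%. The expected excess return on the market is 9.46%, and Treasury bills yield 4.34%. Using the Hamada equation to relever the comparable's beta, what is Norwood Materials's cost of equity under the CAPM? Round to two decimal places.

38.41%

β_L = β_U × [1 + (1 − t)(D/E)] = 1.396 × [1 + (1 − 0.21) × 2.00]
    = 1.396 × [1 + 0.79 × 2.00] = 1.396 × 2.5800 = 3.6017
E(R) = R_f + β_L × MRP = 4.34% + 3.6017 × 9.46% = 38.41%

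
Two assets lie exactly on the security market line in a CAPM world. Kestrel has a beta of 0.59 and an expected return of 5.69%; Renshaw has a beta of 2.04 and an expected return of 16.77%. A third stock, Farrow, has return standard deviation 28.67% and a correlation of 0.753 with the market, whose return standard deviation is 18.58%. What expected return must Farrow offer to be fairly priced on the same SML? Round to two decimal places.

10.06%

MRP = (16.77% − 5.69%) / (2.04 − 0.59) = 7.6414%
R_f = 5.69% − 0.59 × 7.6414% = 1.1816%
β_Farrow = ρ·σ_i/σ_m = 0.753 × 28.67 / 18.58 = 1.1619
E(R_Farrow) = R_f + β × MRP = 1.1816% + 1.1619 × 7.6414% = 10.06%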